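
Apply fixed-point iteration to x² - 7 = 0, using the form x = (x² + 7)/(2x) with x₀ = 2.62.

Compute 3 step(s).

Equation: x² - 7 = 0
Fixed-point form: x = (x² + 7)/(2x)
x₀ = 2.62

x_1 = g(2.620000) = 2.645878
x_2 = g(2.645878) = 2.645751
x_3 = g(2.645751) = 2.645751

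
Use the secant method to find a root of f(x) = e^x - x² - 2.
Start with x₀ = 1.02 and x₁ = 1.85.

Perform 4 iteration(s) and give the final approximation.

f(x) = e^x - x² - 2
x₀ = 1.02, x₁ = 1.85

Secant formula: x_{n+1} = x_n - f(x_n)(x_n - x_{n-1})/(f(x_n) - f(x_{n-1}))

Iteration 1:
  f(1.020000) = -0.267205
  f(1.850000) = 0.937320
  x_2 = 1.850000 - 0.937320×(1.850000 - 1.020000)/(0.937320 - (-0.267205))
       = 1.204123
Iteration 2:
  f(1.850000) = 0.937320
  f(1.204123) = -0.116078
  x_3 = 1.204123 - (-0.116078)×(1.204123 - 1.850000)/(-0.116078 - 0.937320)
       = 1.275295
Iteration 3:
  f(1.204123) = -0.116078
  f(1.275295) = -0.046620
  x_4 = 1.275295 - (-0.046620)×(1.275295 - 1.204123)/(-0.046620 - (-0.116078))
       = 1.323065
Iteration 4:
  f(1.275295) = -0.046620
  f(1.323065) = 0.004412
  x_5 = 1.323065 - 0.004412×(1.323065 - 1.275295)/(0.004412 - (-0.046620))
       = 1.318935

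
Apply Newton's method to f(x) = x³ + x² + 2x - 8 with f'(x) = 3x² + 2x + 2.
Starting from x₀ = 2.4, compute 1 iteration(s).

f(x) = x³ + x² + 2x - 8
f'(x) = 3x² + 2x + 2
x₀ = 2.4

Newton-Raphson formula: x_{n+1} = x_n - f(x_n)/f'(x_n)

Iteration 1:
  f(2.400000) = 16.384000
  f'(2.400000) = 24.080000
  x_1 = 2.400000 - 16.384000/24.080000 = 1.719601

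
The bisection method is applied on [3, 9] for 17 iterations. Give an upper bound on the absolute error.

Bisection error bound: |error| ≤ (b-a)/2^n
|error| ≤ (9 - 3)/2^17 = 6/2^17
|error| ≤ 0.0000457764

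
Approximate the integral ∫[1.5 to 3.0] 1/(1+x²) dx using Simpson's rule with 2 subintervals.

f(x) = 1/(1+x²)
a = 1.5, b = 3.0, n = 2
h = (b - a)/n = 0.750000

Simpson's rule: (h/3)[f(x₀) + 4f(x₁) + 2f(x₂) + ... + f(xₙ)]

x_0 = 1.5000, f(x_0) = 0.307692, coefficient = 1
x_1 = 2.2500, f(x_1) = 0.164948, coefficient = 4
x_2 = 3.0000, f(x_2) = 0.100000, coefficient = 1

I ≈ (0.750000/3) × 1.067486 = 0.266872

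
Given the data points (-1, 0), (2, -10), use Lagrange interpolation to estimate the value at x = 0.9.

Lagrange interpolation formula:
P(x) = Σ yᵢ × Lᵢ(x)
where Lᵢ(x) = Π_{j≠i} (x - xⱼ)/(xᵢ - xⱼ)

L_0(0.9) = (0.9 - 2)/(-1 - 2) = 0.366667
L_1(0.9) = (0.9 - (-1))/(2 - (-1)) = 0.633333

P(0.9) = 0×L_0(0.9) + (-10)×L_1(0.9)
P(0.9) = -6.333333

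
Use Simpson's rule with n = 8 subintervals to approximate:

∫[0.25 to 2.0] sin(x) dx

f(x) = sin(x)
a = 0.25, b = 2.0, n = 8
h = (b - a)/n = 0.218750

Simpson's rule: (h/3)[f(x₀) + 4f(x₁) + 2f(x₂) + ... + f(xₙ)]

x_0 = 0.2500, f(x_0) = 0.247404, coefficient = 1
x_1 = 0.4688, f(x_1) = 0.451771, coefficient = 4
x_2 = 0.6875, f(x_2) = 0.634607, coefficient = 2
x_3 = 0.9062, f(x_3) = 0.787197, coefficient = 4
x_4 = 1.1250, f(x_4) = 0.902268, coefficient = 2
x_5 = 1.3438, f(x_5) = 0.974336, coefficient = 4
x_6 = 1.5625, f(x_6) = 0.999966, coefficient = 2
x_7 = 1.7812, f(x_7) = 0.977936, coefficient = 4
x_8 = 2.0000, f(x_8) = 0.909297, coefficient = 1

I ≈ (0.218750/3) × 18.995341 = 1.385077
Exact value: 1.385059
Error: 0.000018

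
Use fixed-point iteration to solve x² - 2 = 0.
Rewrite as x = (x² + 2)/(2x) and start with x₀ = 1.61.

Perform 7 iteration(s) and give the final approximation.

Equation: x² - 2 = 0
Fixed-point form: x = (x² + 2)/(2x)
x₀ = 1.61

x_1 = g(1.610000) = 1.426118
x_2 = g(1.426118) = 1.414263
x_3 = g(1.414263) = 1.414214
x_4 = g(1.414214) = 1.414214
x_5 = g(1.414214) = 1.414214
x_6 = g(1.414214) = 1.414214
x_7 = g(1.414214) = 1.414214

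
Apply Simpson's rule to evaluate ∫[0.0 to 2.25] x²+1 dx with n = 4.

f(x) = x²+1
a = 0.0, b = 2.25, n = 4
h = (b - a)/n = 0.562500

Simpson's rule: (h/3)[f(x₀) + 4f(x₁) + 2f(x₂) + ... + f(xₙ)]

x_0 = 0.0000, f(x_0) = 1.000000, coefficient = 1
x_1 = 0.5625, f(x_1) = 1.316406, coefficient = 4
x_2 = 1.1250, f(x_2) = 2.265625, coefficient = 2
x_3 = 1.6875, f(x_3) = 3.847656, coefficient = 4
x_4 = 2.2500, f(x_4) = 6.062500, coefficient = 1

I ≈ (0.562500/3) × 32.250000 = 6.046875
Exact value: 6.046875
Error: 0.000000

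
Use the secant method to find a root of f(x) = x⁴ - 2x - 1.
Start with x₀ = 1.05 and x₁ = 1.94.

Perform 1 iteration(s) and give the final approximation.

f(x) = x⁴ - 2x - 1
x₀ = 1.05, x₁ = 1.94

Secant formula: x_{n+1} = x_n - f(x_n)(x_n - x_{n-1})/(f(x_n) - f(x_{n-1}))

Iteration 1:
  f(1.050000) = -1.884494
  f(1.940000) = 9.284685
  x_2 = 1.940000 - 9.284685×(1.940000 - 1.050000)/(9.284685 - (-1.884494))
       = 1.200163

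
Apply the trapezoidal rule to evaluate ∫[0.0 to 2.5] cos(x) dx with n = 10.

f(x) = cos(x)
a = 0.0, b = 2.5, n = 10
h = (b - a)/n = 0.250000

Trapezoidal rule: (h/2)[f(x₀) + 2f(x₁) + 2f(x₂) + ... + f(xₙ)]

x_0 = 0.0000, f(x_0) = 1.000000, coefficient = 1
x_1 = 0.2500, f(x_1) = 0.968912, coefficient = 2
x_2 = 0.5000, f(x_2) = 0.877583, coefficient = 2
x_3 = 0.7500, f(x_3) = 0.731689, coefficient = 2
x_4 = 1.0000, f(x_4) = 0.540302, coefficient = 2
x_5 = 1.2500, f(x_5) = 0.315322, coefficient = 2
x_6 = 1.5000, f(x_6) = 0.070737, coefficient = 2
x_7 = 1.7500, f(x_7) = -0.178246, coefficient = 2
x_8 = 2.0000, f(x_8) = -0.416147, coefficient = 2
x_9 = 2.2500, f(x_9) = -0.628174, coefficient = 2
x_10 = 2.5000, f(x_10) = -0.801144, coefficient = 1

I ≈ (0.250000/2) × 4.762815 = 0.595352
Exact value: 0.598472
Error: 0.003120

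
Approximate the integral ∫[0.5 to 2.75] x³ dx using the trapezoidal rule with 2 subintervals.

f(x) = x³
a = 0.5, b = 2.75, n = 2
h = (b - a)/n = 1.125000

Trapezoidal rule: (h/2)[f(x₀) + 2f(x₁) + 2f(x₂) + ... + f(xₙ)]

x_0 = 0.5000, f(x_0) = 0.125000, coefficient = 1
x_1 = 1.6250, f(x_1) = 4.291016, coefficient = 2
x_2 = 2.7500, f(x_2) = 20.796875, coefficient = 1

I ≈ (1.125000/2) × 29.503906 = 16.595947
Exact value: 14.282227
Error: 2.313721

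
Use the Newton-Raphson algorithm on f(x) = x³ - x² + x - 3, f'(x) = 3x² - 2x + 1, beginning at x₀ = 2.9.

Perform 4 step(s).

f(x) = x³ - x² + x - 3
f'(x) = 3x² - 2x + 1
x₀ = 2.9

Newton-Raphson formula: x_{n+1} = x_n - f(x_n)/f'(x_n)

Iteration 1:
  f(2.900000) = 15.879000
  f'(2.900000) = 20.430000
  x_1 = 2.900000 - 15.879000/20.430000 = 2.122761
Iteration 2:
  f(2.122761) = 4.182047
  f'(2.122761) = 10.272817
  x_2 = 2.122761 - 4.182047/10.272817 = 1.715662
Iteration 3:
  f(1.715662) = 0.822212
  f'(1.715662) = 6.399167
  x_3 = 1.715662 - 0.822212/6.399167 = 1.587175
Iteration 4:
  f(1.587175) = 0.066341
  f'(1.587175) = 5.383023
  x_4 = 1.587175 - 0.066341/5.383023 = 1.574851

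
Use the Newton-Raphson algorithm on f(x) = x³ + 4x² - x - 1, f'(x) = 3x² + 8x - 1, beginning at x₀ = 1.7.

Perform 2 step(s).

f(x) = x³ + 4x² - x - 1
f'(x) = 3x² + 8x - 1
x₀ = 1.7

Newton-Raphson formula: x_{n+1} = x_n - f(x_n)/f'(x_n)

Iteration 1:
  f(1.700000) = 13.773000
  f'(1.700000) = 21.270000
  x_1 = 1.700000 - 13.773000/21.270000 = 1.052468
Iteration 2:
  f(1.052468) = 3.544098
  f'(1.052468) = 10.742814
  x_2 = 1.052468 - 3.544098/10.742814 = 0.722564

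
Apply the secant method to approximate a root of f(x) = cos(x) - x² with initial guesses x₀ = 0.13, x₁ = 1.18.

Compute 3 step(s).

f(x) = cos(x) - x²
x₀ = 0.13, x₁ = 1.18

Secant formula: x_{n+1} = x_n - f(x_n)(x_n - x_{n-1})/(f(x_n) - f(x_{n-1}))

Iteration 1:
  f(0.130000) = 0.974662
  f(1.180000) = -1.011475
  x_2 = 1.180000 - (-1.011475)×(1.180000 - 0.130000)/(-1.011475 - 0.974662)
       = 0.645269
Iteration 2:
  f(1.180000) = -1.011475
  f(0.645269) = 0.382566
  x_3 = 0.645269 - 0.382566×(0.645269 - 1.180000)/(0.382566 - (-1.011475))
       = 0.792015
Iteration 3:
  f(0.645269) = 0.382566
  f(0.792015) = 0.075125
  x_4 = 0.792015 - 0.075125×(0.792015 - 0.645269)/(0.075125 - 0.382566)
       = 0.827873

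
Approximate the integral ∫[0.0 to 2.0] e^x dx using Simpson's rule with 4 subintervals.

f(x) = e^x
a = 0.0, b = 2.0, n = 4
h = (b - a)/n = 0.500000

Simpson's rule: (h/3)[f(x₀) + 4f(x₁) + 2f(x₂) + ... + f(xₙ)]

x_0 = 0.0000, f(x_0) = 1.000000, coefficient = 1
x_1 = 0.5000, f(x_1) = 1.648721, coefficient = 4
x_2 = 1.0000, f(x_2) = 2.718282, coefficient = 2
x_3 = 1.5000, f(x_3) = 4.481689, coefficient = 4
x_4 = 2.0000, f(x_4) = 7.389056, coefficient = 1

I ≈ (0.500000/3) × 38.347261 = 6.391210
Exact value: 6.389056
Error: 0.002154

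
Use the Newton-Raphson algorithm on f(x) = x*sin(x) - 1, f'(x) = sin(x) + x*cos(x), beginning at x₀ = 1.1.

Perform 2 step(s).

f(x) = x*sin(x) - 1
f'(x) = sin(x) + x*cos(x)
x₀ = 1.1

Newton-Raphson formula: x_{n+1} = x_n - f(x_n)/f'(x_n)

Iteration 1:
  f(1.100000) = -0.019672
  f'(1.100000) = 1.390163
  x_1 = 1.100000 - (-0.019672)/1.390163 = 1.114151
Iteration 2:
  f(1.114151) = -0.000009
  f'(1.114151) = 1.388810
  x_2 = 1.114151 - (-0.000009)/1.388810 = 1.114157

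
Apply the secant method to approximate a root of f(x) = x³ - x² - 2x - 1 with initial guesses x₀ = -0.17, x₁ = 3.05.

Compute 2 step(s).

f(x) = x³ - x² - 2x - 1
x₀ = -0.17, x₁ = 3.05

Secant formula: x_{n+1} = x_n - f(x_n)(x_n - x_{n-1})/(f(x_n) - f(x_{n-1}))

Iteration 1:
  f(-0.170000) = -0.693813
  f(3.050000) = 11.970125
  x_2 = 3.050000 - 11.970125×(3.050000 - (-0.170000))/(11.970125 - (-0.693813))
       = 0.006413
Iteration 2:
  f(3.050000) = 11.970125
  f(0.006413) = -1.012866
  x_3 = 0.006413 - (-1.012866)×(0.006413 - 3.050000)/(-1.012866 - 11.970125)
       = 0.243858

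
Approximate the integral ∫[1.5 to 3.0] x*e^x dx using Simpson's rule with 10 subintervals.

f(x) = x*e^x
a = 1.5, b = 3.0, n = 10
h = (b - a)/n = 0.150000

Simpson's rule: (h/3)[f(x₀) + 4f(x₁) + 2f(x₂) + ... + f(xₙ)]

x_0 = 1.5000, f(x_0) = 6.722534, coefficient = 1
x_1 = 1.6500, f(x_1) = 8.591517, coefficient = 4
x_2 = 1.8000, f(x_2) = 10.889365, coefficient = 2
x_3 = 1.9500, f(x_3) = 13.705941, coefficient = 4
x_4 = 2.1000, f(x_4) = 17.148957, coefficient = 2
x_5 = 2.2500, f(x_5) = 21.347406, coefficient = 4
x_6 = 2.4000, f(x_6) = 26.455623, coefficient = 2
x_7 = 2.5500, f(x_7) = 32.658115, coefficient = 4
x_8 = 2.7000, f(x_8) = 40.175276, coefficient = 2
x_9 = 2.8500, f(x_9) = 49.270178, coefficient = 4
x_10 = 3.0000, f(x_10) = 60.256611, coefficient = 1

I ≈ (0.150000/3) × 758.610211 = 37.930511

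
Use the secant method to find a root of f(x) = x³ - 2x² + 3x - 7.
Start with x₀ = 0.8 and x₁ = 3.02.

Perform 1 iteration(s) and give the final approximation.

f(x) = x³ - 2x² + 3x - 7
x₀ = 0.8, x₁ = 3.02

Secant formula: x_{n+1} = x_n - f(x_n)(x_n - x_{n-1})/(f(x_n) - f(x_{n-1}))

Iteration 1:
  f(0.800000) = -5.368000
  f(3.020000) = 11.362808
  x_2 = 3.020000 - 11.362808×(3.020000 - 0.800000)/(11.362808 - (-5.368000))
       = 1.512276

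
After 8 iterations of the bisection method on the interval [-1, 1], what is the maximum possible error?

Bisection error bound: |error| ≤ (b-a)/2^n
|error| ≤ (1 - (-1))/2^8 = 2/2^8
|error| ≤ 0.0078125000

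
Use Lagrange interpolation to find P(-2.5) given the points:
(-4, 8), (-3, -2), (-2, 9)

Lagrange interpolation formula:
P(x) = Σ yᵢ × Lᵢ(x)
where Lᵢ(x) = Π_{j≠i} (x - xⱼ)/(xᵢ - xⱼ)

L_0(-2.5) = (-2.5 - (-3))/(-4 - (-3)) × (-2.5 - (-2))/(-4 - (-2)) = -0.125000
L_1(-2.5) = (-2.5 - (-4))/(-3 - (-4)) × (-2.5 - (-2))/(-3 - (-2)) = 0.750000
L_2(-2.5) = (-2.5 - (-4))/(-2 - (-4)) × (-2.5 - (-3))/(-2 - (-3)) = 0.375000

P(-2.5) = 8×L_0(-2.5) + (-2)×L_1(-2.5) + 9×L_2(-2.5)
P(-2.5) = 0.875000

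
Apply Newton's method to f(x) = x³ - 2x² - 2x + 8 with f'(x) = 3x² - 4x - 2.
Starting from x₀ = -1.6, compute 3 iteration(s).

f(x) = x³ - 2x² - 2x + 8
f'(x) = 3x² - 4x - 2
x₀ = -1.6

Newton-Raphson formula: x_{n+1} = x_n - f(x_n)/f'(x_n)

Iteration 1:
  f(-1.600000) = 1.984000
  f'(-1.600000) = 12.080000
  x_1 = -1.600000 - 1.984000/12.080000 = -1.764238
Iteration 2:
  f(-1.764238) = -0.187855
  f'(-1.764238) = 14.394565
  x_2 = -1.764238 - (-0.187855)/14.394565 = -1.751188
Iteration 3:
  f(-1.751188) = -0.001240
  f'(-1.751188) = 14.204730
  x_3 = -1.751188 - (-0.001240)/14.204730 = -1.751101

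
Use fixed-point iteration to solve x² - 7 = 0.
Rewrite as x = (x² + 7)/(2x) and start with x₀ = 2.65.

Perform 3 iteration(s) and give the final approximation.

Equation: x² - 7 = 0
Fixed-point form: x = (x² + 7)/(2x)
x₀ = 2.65

x_1 = g(2.650000) = 2.645755
x_2 = g(2.645755) = 2.645751
x_3 = g(2.645751) = 2.645751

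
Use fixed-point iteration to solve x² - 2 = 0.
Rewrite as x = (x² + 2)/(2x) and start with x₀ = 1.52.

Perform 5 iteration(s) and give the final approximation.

Equation: x² - 2 = 0
Fixed-point form: x = (x² + 2)/(2x)
x₀ = 1.52

x_1 = g(1.520000) = 1.417895
x_2 = g(1.417895) = 1.414218
x_3 = g(1.414218) = 1.414214
x_4 = g(1.414214) = 1.414214
x_5 = g(1.414214) = 1.414214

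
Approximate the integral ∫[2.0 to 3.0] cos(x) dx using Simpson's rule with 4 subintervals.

f(x) = cos(x)
a = 2.0, b = 3.0, n = 4
h = (b - a)/n = 0.250000

Simpson's rule: (h/3)[f(x₀) + 4f(x₁) + 2f(x₂) + ... + f(xₙ)]

x_0 = 2.0000, f(x_0) = -0.416147, coefficient = 1
x_1 = 2.2500, f(x_1) = -0.628174, coefficient = 4
x_2 = 2.5000, f(x_2) = -0.801144, coefficient = 2
x_3 = 2.7500, f(x_3) = -0.924302, coefficient = 4
x_4 = 3.0000, f(x_4) = -0.989992, coefficient = 1

I ≈ (0.250000/3) × -9.218331 = -0.768194
Exact value: -0.768177
Error: 0.000017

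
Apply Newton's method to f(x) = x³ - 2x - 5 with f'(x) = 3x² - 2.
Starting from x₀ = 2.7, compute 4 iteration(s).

f(x) = x³ - 2x - 5
f'(x) = 3x² - 2
x₀ = 2.7

Newton-Raphson formula: x_{n+1} = x_n - f(x_n)/f'(x_n)

Iteration 1:
  f(2.700000) = 9.283000
  f'(2.700000) = 19.870000
  x_1 = 2.700000 - 9.283000/19.870000 = 2.232813
Iteration 2:
  f(2.232813) = 1.665964
  f'(2.232813) = 12.956366
  x_2 = 2.232813 - 1.665964/12.956366 = 2.104231
Iteration 3:
  f(2.104231) = 0.108623
  f'(2.104231) = 11.283360
  x_3 = 2.104231 - 0.108623/11.283360 = 2.094604
Iteration 4:
  f(2.094604) = 0.000584
  f'(2.094604) = 11.162095
  x_4 = 2.094604 - 0.000584/11.162095 = 2.094551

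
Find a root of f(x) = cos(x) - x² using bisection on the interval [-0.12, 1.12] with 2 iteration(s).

f(x) = cos(x) - x²
Initial interval: [-0.12, 1.12]

Iteration 1:
  c_1 = (-0.120000 + 1.120000)/2 = 0.500000
  f(c_1) = f(0.500000) = 0.627583
  f(a) × f(c) ≥ 0, new interval: [0.500000, 1.120000]
Iteration 2:
  c_2 = (0.500000 + 1.120000)/2 = 0.810000
  f(c_2) = f(0.810000) = 0.033398
  f(a) × f(c) ≥ 0, new interval: [0.810000, 1.120000]

After 2 iteration(s), the approximation is c_2 = 0.810000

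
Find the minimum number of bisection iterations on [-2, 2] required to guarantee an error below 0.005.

We need (b-a)/2^n ≤ 0.005
(2 - (-2))/2^n ≤ 0.005
4/2^n ≤ 0.005
2^n ≥ 800
n ≥ log₂(800) = 9.64
n ≥ 10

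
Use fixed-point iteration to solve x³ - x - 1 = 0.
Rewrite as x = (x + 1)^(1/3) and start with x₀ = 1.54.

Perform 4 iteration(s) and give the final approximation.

Equation: x³ - x - 1 = 0
Fixed-point form: x = (x + 1)^(1/3)
x₀ = 1.54

x_1 = g(1.540000) = 1.364409
x_2 = g(1.364409) = 1.332215
x_3 = g(1.332215) = 1.326140
x_4 = g(1.326140) = 1.324988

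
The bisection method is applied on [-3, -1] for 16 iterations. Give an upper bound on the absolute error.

Bisection error bound: |error| ≤ (b-a)/2^n
|error| ≤ (-1 - (-3))/2^16 = 2/2^16
|error| ≤ 0.0000305176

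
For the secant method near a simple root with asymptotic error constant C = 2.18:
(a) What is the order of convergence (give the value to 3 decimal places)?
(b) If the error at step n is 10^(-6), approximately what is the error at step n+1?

(a) Secant method has superlinear convergence with order φ = (1+√5)/2 ≈ 1.618.
    This means |e_{n+1}| ≈ C|e_n|^1.618.

(b) With |e_n| = 10^(-6) and C = 2.18:
    |e_{n+1}| ≈ 2.18 × (10^(-6))^1.618 = 2.18 × 10^(-9.71)

(a) ≈ 1.618 (golden ratio); (b) |e_{n+1}| ≈ 4.268e-10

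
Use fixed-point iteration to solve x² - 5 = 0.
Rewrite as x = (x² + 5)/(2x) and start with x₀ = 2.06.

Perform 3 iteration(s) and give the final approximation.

Equation: x² - 5 = 0
Fixed-point form: x = (x² + 5)/(2x)
x₀ = 2.06

x_1 = g(2.060000) = 2.243592
x_2 = g(2.243592) = 2.236081
x_3 = g(2.236081) = 2.236068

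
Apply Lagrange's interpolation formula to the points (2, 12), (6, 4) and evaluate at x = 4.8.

Lagrange interpolation formula:
P(x) = Σ yᵢ × Lᵢ(x)
where Lᵢ(x) = Π_{j≠i} (x - xⱼ)/(xᵢ - xⱼ)

L_0(4.8) = (4.8 - 6)/(2 - 6) = 0.300000
L_1(4.8) = (4.8 - 2)/(6 - 2) = 0.700000

P(4.8) = 12×L_0(4.8) + 4×L_1(4.8)
P(4.8) = 6.400000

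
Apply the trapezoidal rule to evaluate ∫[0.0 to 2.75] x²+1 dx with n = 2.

f(x) = x²+1
a = 0.0, b = 2.75, n = 2
h = (b - a)/n = 1.375000

Trapezoidal rule: (h/2)[f(x₀) + 2f(x₁) + 2f(x₂) + ... + f(xₙ)]

x_0 = 0.0000, f(x_0) = 1.000000, coefficient = 1
x_1 = 1.3750, f(x_1) = 2.890625, coefficient = 2
x_2 = 2.7500, f(x_2) = 8.562500, coefficient = 1

I ≈ (1.375000/2) × 15.343750 = 10.548828
Exact value: 9.682292
Error: 0.866536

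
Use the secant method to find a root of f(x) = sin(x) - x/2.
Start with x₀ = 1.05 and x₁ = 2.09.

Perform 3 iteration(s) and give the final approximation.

f(x) = sin(x) - x/2
x₀ = 1.05, x₁ = 2.09

Secant formula: x_{n+1} = x_n - f(x_n)(x_n - x_{n-1})/(f(x_n) - f(x_{n-1}))

Iteration 1:
  f(1.050000) = 0.342423
  f(2.090000) = -0.176785
  x_2 = 2.090000 - (-0.176785)×(2.090000 - 1.050000)/(-0.176785 - 0.342423)
       = 1.735890
Iteration 2:
  f(2.090000) = -0.176785
  f(1.735890) = 0.118458
  x_3 = 1.735890 - 0.118458×(1.735890 - 2.090000)/(0.118458 - (-0.176785))
       = 1.877967
Iteration 3:
  f(1.735890) = 0.118458
  f(1.877967) = 0.014210
  x_4 = 1.877967 - 0.014210×(1.877967 - 1.735890)/(0.014210 - 0.118458)
       = 1.897333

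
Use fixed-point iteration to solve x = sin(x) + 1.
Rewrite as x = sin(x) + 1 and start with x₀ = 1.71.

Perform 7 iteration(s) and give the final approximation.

Equation: x = sin(x) + 1
Fixed-point form: x = sin(x) + 1
x₀ = 1.71

x_1 = g(1.710000) = 1.990327
x_2 = g(1.990327) = 1.913280
x_3 = g(1.913280) = 1.941923
x_4 = g(1.941923) = 1.931919
x_5 = g(1.931919) = 1.935501
x_6 = g(1.935501) = 1.934229
x_7 = g(1.934229) = 1.934682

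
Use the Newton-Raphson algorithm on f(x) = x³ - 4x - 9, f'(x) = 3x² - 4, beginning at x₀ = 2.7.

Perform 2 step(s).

f(x) = x³ - 4x - 9
f'(x) = 3x² - 4
x₀ = 2.7

Newton-Raphson formula: x_{n+1} = x_n - f(x_n)/f'(x_n)

Iteration 1:
  f(2.700000) = -0.117000
  f'(2.700000) = 17.870000
  x_1 = 2.700000 - (-0.117000)/17.870000 = 2.706547
Iteration 2:
  f(2.706547) = 0.000348
  f'(2.706547) = 17.976195
  x_2 = 2.706547 - 0.000348/17.976195 = 2.706528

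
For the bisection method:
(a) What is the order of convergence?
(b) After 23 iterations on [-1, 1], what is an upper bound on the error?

(a) Bisection has linear (order 1) convergence; the error is halved each step.

(b) Error bound = (b-a)/2^n = (1 - (-1))/2^{23}
    = 2/2^{23}

(a) 1 (linear); (b) error ≤ 2.38e-07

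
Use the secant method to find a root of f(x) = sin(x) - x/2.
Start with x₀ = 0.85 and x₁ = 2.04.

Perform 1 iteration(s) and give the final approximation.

f(x) = sin(x) - x/2
x₀ = 0.85, x₁ = 2.04

Secant formula: x_{n+1} = x_n - f(x_n)(x_n - x_{n-1})/(f(x_n) - f(x_{n-1}))

Iteration 1:
  f(0.850000) = 0.326280
  f(2.040000) = -0.128071
  x_2 = 2.040000 - (-0.128071)×(2.040000 - 0.850000)/(-0.128071 - 0.326280)
       = 1.704566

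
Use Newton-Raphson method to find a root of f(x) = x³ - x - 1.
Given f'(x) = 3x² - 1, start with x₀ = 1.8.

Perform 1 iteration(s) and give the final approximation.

f(x) = x³ - x - 1
f'(x) = 3x² - 1
x₀ = 1.8

Newton-Raphson formula: x_{n+1} = x_n - f(x_n)/f'(x_n)

Iteration 1:
  f(1.800000) = 3.032000
  f'(1.800000) = 8.720000
  x_1 = 1.800000 - 3.032000/8.720000 = 1.452294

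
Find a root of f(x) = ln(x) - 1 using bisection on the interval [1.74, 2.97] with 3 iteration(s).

f(x) = ln(x) - 1
Initial interval: [1.74, 2.97]

Iteration 1:
  c_1 = (1.740000 + 2.970000)/2 = 2.355000
  f(c_1) = f(2.355000) = -0.143459
  f(a) × f(c) ≥ 0, new interval: [2.355000, 2.970000]
Iteration 2:
  c_2 = (2.355000 + 2.970000)/2 = 2.662500
  f(c_2) = f(2.662500) = -0.020734
  f(a) × f(c) ≥ 0, new interval: [2.662500, 2.970000]
Iteration 3:
  c_3 = (2.662500 + 2.970000)/2 = 2.816250
  f(c_3) = f(2.816250) = 0.035406
  f(a) × f(c) < 0, new interval: [2.662500, 2.816250]

After 3 iteration(s), the approximation is c_3 = 2.816250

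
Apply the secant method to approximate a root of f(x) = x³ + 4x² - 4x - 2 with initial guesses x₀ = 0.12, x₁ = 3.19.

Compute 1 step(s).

f(x) = x³ + 4x² - 4x - 2
x₀ = 0.12, x₁ = 3.19

Secant formula: x_{n+1} = x_n - f(x_n)(x_n - x_{n-1})/(f(x_n) - f(x_{n-1}))

Iteration 1:
  f(0.120000) = -2.420672
  f(3.190000) = 58.406159
  x_2 = 3.190000 - 58.406159×(3.190000 - 0.120000)/(58.406159 - (-2.420672))
       = 0.242174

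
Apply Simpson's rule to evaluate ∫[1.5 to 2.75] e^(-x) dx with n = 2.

f(x) = e^(-x)
a = 1.5, b = 2.75, n = 2
h = (b - a)/n = 0.625000

Simpson's rule: (h/3)[f(x₀) + 4f(x₁) + 2f(x₂) + ... + f(xₙ)]

x_0 = 1.5000, f(x_0) = 0.223130, coefficient = 1
x_1 = 2.1250, f(x_1) = 0.119433, coefficient = 4
x_2 = 2.7500, f(x_2) = 0.063928, coefficient = 1

I ≈ (0.625000/3) × 0.764790 = 0.159331
Exact value: 0.159202
Error: 0.000129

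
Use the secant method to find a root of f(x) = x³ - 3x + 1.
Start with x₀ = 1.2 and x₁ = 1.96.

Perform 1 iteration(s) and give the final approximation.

f(x) = x³ - 3x + 1
x₀ = 1.2, x₁ = 1.96

Secant formula: x_{n+1} = x_n - f(x_n)(x_n - x_{n-1})/(f(x_n) - f(x_{n-1}))

Iteration 1:
  f(1.200000) = -0.872000
  f(1.960000) = 2.649536
  x_2 = 1.960000 - 2.649536×(1.960000 - 1.200000)/(2.649536 - (-0.872000))
       = 1.388191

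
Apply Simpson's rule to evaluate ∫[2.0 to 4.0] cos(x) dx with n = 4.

f(x) = cos(x)
a = 2.0, b = 4.0, n = 4
h = (b - a)/n = 0.500000

Simpson's rule: (h/3)[f(x₀) + 4f(x₁) + 2f(x₂) + ... + f(xₙ)]

x_0 = 2.0000, f(x_0) = -0.416147, coefficient = 1
x_1 = 2.5000, f(x_1) = -0.801144, coefficient = 4
x_2 = 3.0000, f(x_2) = -0.989992, coefficient = 2
x_3 = 3.5000, f(x_3) = -0.936457, coefficient = 4
x_4 = 4.0000, f(x_4) = -0.653644, coefficient = 1

I ≈ (0.500000/3) × -10.000177 = -1.666696
Exact value: -1.666100
Error: 0.000596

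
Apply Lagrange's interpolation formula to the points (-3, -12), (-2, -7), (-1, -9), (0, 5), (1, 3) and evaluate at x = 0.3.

Lagrange interpolation formula:
P(x) = Σ yᵢ × Lᵢ(x)
where Lᵢ(x) = Π_{j≠i} (x - xⱼ)/(xᵢ - xⱼ)

L_0(0.3) = (0.3 - (-2))/(-3 - (-2)) × (0.3 - (-1))/(-3 - (-1)) × (0.3 - 0)/(-3 - 0) × (0.3 - 1)/(-3 - 1) = -0.026162
L_1(0.3) = (0.3 - (-3))/(-2 - (-3)) × (0.3 - (-1))/(-2 - (-1)) × (0.3 - 0)/(-2 - 0) × (0.3 - 1)/(-2 - 1) = 0.150150
L_2(0.3) = (0.3 - (-3))/(-1 - (-3)) × (0.3 - (-2))/(-1 - (-2)) × (0.3 - 0)/(-1 - 0) × (0.3 - 1)/(-1 - 1) = -0.398475
L_3(0.3) = (0.3 - (-3))/(0 - (-3)) × (0.3 - (-2))/(0 - (-2)) × (0.3 - (-1))/(0 - (-1)) × (0.3 - 1)/(0 - 1) = 1.151150
L_4(0.3) = (0.3 - (-3))/(1 - (-3)) × (0.3 - (-2))/(1 - (-2)) × (0.3 - (-1))/(1 - (-1)) × (0.3 - 0)/(1 - 0) = 0.123337

P(0.3) = (-12)×L_0(0.3) + (-7)×L_1(0.3) + (-9)×L_2(0.3) + 5×L_3(0.3) + 3×L_4(0.3)
P(0.3) = 8.974937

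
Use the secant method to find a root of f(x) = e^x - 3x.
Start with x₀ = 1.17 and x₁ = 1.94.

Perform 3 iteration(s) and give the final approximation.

f(x) = e^x - 3x
x₀ = 1.17, x₁ = 1.94

Secant formula: x_{n+1} = x_n - f(x_n)(x_n - x_{n-1})/(f(x_n) - f(x_{n-1}))

Iteration 1:
  f(1.170000) = -0.288007
  f(1.940000) = 1.138751
  x_2 = 1.940000 - 1.138751×(1.940000 - 1.170000)/(1.138751 - (-0.288007))
       = 1.325433
Iteration 2:
  f(1.940000) = 1.138751
  f(1.325433) = -0.212484
  x_3 = 1.325433 - (-0.212484)×(1.325433 - 1.940000)/(-0.212484 - 1.138751)
       = 1.422075
Iteration 3:
  f(1.325433) = -0.212484
  f(1.422075) = -0.120511
  x_4 = 1.422075 - (-0.120511)×(1.422075 - 1.325433)/(-0.120511 - (-0.212484))
       = 1.548704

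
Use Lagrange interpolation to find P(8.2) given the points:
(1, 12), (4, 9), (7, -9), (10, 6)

Lagrange interpolation formula:
P(x) = Σ yᵢ × Lᵢ(x)
where Lᵢ(x) = Π_{j≠i} (x - xⱼ)/(xᵢ - xⱼ)

L_0(8.2) = (8.2 - 4)/(1 - 4) × (8.2 - 7)/(1 - 7) × (8.2 - 10)/(1 - 10) = 0.056000
L_1(8.2) = (8.2 - 1)/(4 - 1) × (8.2 - 7)/(4 - 7) × (8.2 - 10)/(4 - 10) = -0.288000
L_2(8.2) = (8.2 - 1)/(7 - 1) × (8.2 - 4)/(7 - 4) × (8.2 - 10)/(7 - 10) = 1.008000
L_3(8.2) = (8.2 - 1)/(10 - 1) × (8.2 - 4)/(10 - 4) × (8.2 - 7)/(10 - 7) = 0.224000

P(8.2) = 12×L_0(8.2) + 9×L_1(8.2) + (-9)×L_2(8.2) + 6×L_3(8.2)
P(8.2) = -9.648000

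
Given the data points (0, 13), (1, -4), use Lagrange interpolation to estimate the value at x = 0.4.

Lagrange interpolation formula:
P(x) = Σ yᵢ × Lᵢ(x)
where Lᵢ(x) = Π_{j≠i} (x - xⱼ)/(xᵢ - xⱼ)

L_0(0.4) = (0.4 - 1)/(0 - 1) = 0.600000
L_1(0.4) = (0.4 - 0)/(1 - 0) = 0.400000

P(0.4) = 13×L_0(0.4) + (-4)×L_1(0.4)
P(0.4) = 6.200000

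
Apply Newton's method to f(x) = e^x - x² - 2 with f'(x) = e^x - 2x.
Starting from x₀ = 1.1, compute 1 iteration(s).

f(x) = e^x - x² - 2
f'(x) = e^x - 2x
x₀ = 1.1

Newton-Raphson formula: x_{n+1} = x_n - f(x_n)/f'(x_n)

Iteration 1:
  f(1.100000) = -0.205834
  f'(1.100000) = 0.804166
  x_1 = 1.100000 - (-0.205834)/0.804166 = 1.355960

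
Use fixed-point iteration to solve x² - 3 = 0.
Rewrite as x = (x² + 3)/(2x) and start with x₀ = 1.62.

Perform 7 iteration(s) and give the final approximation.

Equation: x² - 3 = 0
Fixed-point form: x = (x² + 3)/(2x)
x₀ = 1.62

x_1 = g(1.620000) = 1.735926
x_2 = g(1.735926) = 1.732055
x_3 = g(1.732055) = 1.732051
x_4 = g(1.732051) = 1.732051
x_5 = g(1.732051) = 1.732051
x_6 = g(1.732051) = 1.732051
x_7 = g(1.732051) = 1.732051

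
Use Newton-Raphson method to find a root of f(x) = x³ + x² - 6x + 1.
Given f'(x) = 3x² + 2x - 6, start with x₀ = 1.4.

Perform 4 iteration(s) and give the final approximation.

f(x) = x³ + x² - 6x + 1
f'(x) = 3x² + 2x - 6
x₀ = 1.4

Newton-Raphson formula: x_{n+1} = x_n - f(x_n)/f'(x_n)

Iteration 1:
  f(1.400000) = -2.696000
  f'(1.400000) = 2.680000
  x_1 = 1.400000 - (-2.696000)/2.680000 = 2.405970
Iteration 2:
  f(2.405970) = 6.280292
  f'(2.405970) = 16.178017
  x_2 = 2.405970 - 6.280292/16.178017 = 2.017771
Iteration 3:
  f(2.017771) = 1.179926
  f'(2.017771) = 10.249742
  x_3 = 2.017771 - 1.179926/10.249742 = 1.902653
Iteration 4:
  f(1.902653) = 0.091946
  f'(1.902653) = 8.665576
  x_4 = 1.902653 - 0.091946/8.665576 = 1.892043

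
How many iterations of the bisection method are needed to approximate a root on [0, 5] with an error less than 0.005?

We need (b-a)/2^n ≤ 0.005
(5 - 0)/2^n ≤ 0.005
5/2^n ≤ 0.005
2^n ≥ 1000
n ≥ log₂(1000) = 9.97
n ≥ 10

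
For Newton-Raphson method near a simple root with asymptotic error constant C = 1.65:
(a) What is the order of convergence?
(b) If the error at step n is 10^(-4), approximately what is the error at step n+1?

(a) Newton-Raphson has quadratic (order 2) convergence near simple roots.
    This means |e_{n+1}| ≈ C|e_n|².

(b) With |e_n| = 10^(-4) and C = 1.65:
    |e_{n+1}| ≈ 1.65 × (10^(-4))² = 1.65 × 10^(-8)

(a) 2 (quadratic); (b) |e_{n+1}| ≈ 1.650e-08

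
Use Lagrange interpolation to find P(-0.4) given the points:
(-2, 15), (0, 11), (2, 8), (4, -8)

Lagrange interpolation formula:
P(x) = Σ yᵢ × Lᵢ(x)
where Lᵢ(x) = Π_{j≠i} (x - xⱼ)/(xᵢ - xⱼ)

L_0(-0.4) = (-0.4 - 0)/(-2 - 0) × (-0.4 - 2)/(-2 - 2) × (-0.4 - 4)/(-2 - 4) = 0.088000
L_1(-0.4) = (-0.4 - (-2))/(0 - (-2)) × (-0.4 - 2)/(0 - 2) × (-0.4 - 4)/(0 - 4) = 1.056000
L_2(-0.4) = (-0.4 - (-2))/(2 - (-2)) × (-0.4 - 0)/(2 - 0) × (-0.4 - 4)/(2 - 4) = -0.176000
L_3(-0.4) = (-0.4 - (-2))/(4 - (-2)) × (-0.4 - 0)/(4 - 0) × (-0.4 - 2)/(4 - 2) = 0.032000

P(-0.4) = 15×L_0(-0.4) + 11×L_1(-0.4) + 8×L_2(-0.4) + (-8)×L_3(-0.4)
P(-0.4) = 11.272000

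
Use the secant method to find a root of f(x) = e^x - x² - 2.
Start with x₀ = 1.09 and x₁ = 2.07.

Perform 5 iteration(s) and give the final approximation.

f(x) = e^x - x² - 2
x₀ = 1.09, x₁ = 2.07

Secant formula: x_{n+1} = x_n - f(x_n)(x_n - x_{n-1})/(f(x_n) - f(x_{n-1}))

Iteration 1:
  f(1.090000) = -0.213826
  f(2.070000) = 1.639923
  x_2 = 2.070000 - 1.639923×(2.070000 - 1.090000)/(1.639923 - (-0.213826))
       = 1.203041
Iteration 2:
  f(2.070000) = 1.639923
  f(1.203041) = -0.117079
  x_3 = 1.203041 - (-0.117079)×(1.203041 - 2.070000)/(-0.117079 - 1.639923)
       = 1.260811
Iteration 3:
  f(1.203041) = -0.117079
  f(1.260811) = -0.061362
  x_4 = 1.260811 - (-0.061362)×(1.260811 - 1.203041)/(-0.061362 - (-0.117079))
       = 1.324435
Iteration 4:
  f(1.260811) = -0.061362
  f(1.324435) = 0.005933
  x_5 = 1.324435 - 0.005933×(1.324435 - 1.260811)/(0.005933 - (-0.061362))
       = 1.318826
Iteration 5:
  f(1.324435) = 0.005933
  f(1.318826) = -0.000272
  x_6 = 1.318826 - (-0.000272)×(1.318826 - 1.324435)/(-0.000272 - 0.005933)
       = 1.319073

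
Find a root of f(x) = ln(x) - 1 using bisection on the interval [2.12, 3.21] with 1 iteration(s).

f(x) = ln(x) - 1
Initial interval: [2.12, 3.21]

Iteration 1:
  c_1 = (2.120000 + 3.210000)/2 = 2.665000
  f(c_1) = f(2.665000) = -0.019796
  f(a) × f(c) ≥ 0, new interval: [2.665000, 3.210000]

After 1 iteration(s), the approximation is c_1 = 2.665000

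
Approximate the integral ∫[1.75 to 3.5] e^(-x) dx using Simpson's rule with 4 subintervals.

f(x) = e^(-x)
a = 1.75, b = 3.5, n = 4
h = (b - a)/n = 0.437500

Simpson's rule: (h/3)[f(x₀) + 4f(x₁) + 2f(x₂) + ... + f(xₙ)]

x_0 = 1.7500, f(x_0) = 0.173774, coefficient = 1
x_1 = 2.1875, f(x_1) = 0.112197, coefficient = 4
x_2 = 2.6250, f(x_2) = 0.072440, coefficient = 2
x_3 = 3.0625, f(x_3) = 0.046771, coefficient = 4
x_4 = 3.5000, f(x_4) = 0.030197, coefficient = 1

I ≈ (0.437500/3) × 0.984721 = 0.143605
Exact value: 0.143577
Error: 0.000029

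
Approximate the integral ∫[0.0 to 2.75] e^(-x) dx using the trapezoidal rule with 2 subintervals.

f(x) = e^(-x)
a = 0.0, b = 2.75, n = 2
h = (b - a)/n = 1.375000

Trapezoidal rule: (h/2)[f(x₀) + 2f(x₁) + 2f(x₂) + ... + f(xₙ)]

x_0 = 0.0000, f(x_0) = 1.000000, coefficient = 1
x_1 = 1.3750, f(x_1) = 0.252840, coefficient = 2
x_2 = 2.7500, f(x_2) = 0.063928, coefficient = 1

I ≈ (1.375000/2) × 1.569607 = 1.079105
Exact value: 0.936072
Error: 0.143033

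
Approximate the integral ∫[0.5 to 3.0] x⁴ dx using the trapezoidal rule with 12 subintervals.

f(x) = x⁴
a = 0.5, b = 3.0, n = 12
h = (b - a)/n = 0.208333

Trapezoidal rule: (h/2)[f(x₀) + 2f(x₁) + 2f(x₂) + ... + f(xₙ)]

x_0 = 0.5000, f(x_0) = 0.062500, coefficient = 1
x_1 = 0.7083, f(x_1) = 0.251739, coefficient = 2
x_2 = 0.9167, f(x_2) = 0.706067, coefficient = 2
x_3 = 1.1250, f(x_3) = 1.601807, coefficient = 2
x_4 = 1.3333, f(x_4) = 3.160494, coefficient = 2
x_5 = 1.5417, f(x_5) = 5.648875, coefficient = 2
x_6 = 1.7500, f(x_6) = 9.378906, coefficient = 2
x_7 = 1.9583, f(x_7) = 14.707758, coefficient = 2
x_8 = 2.1667, f(x_8) = 22.037809, coefficient = 2
x_9 = 2.3750, f(x_9) = 31.816650, coefficient = 2
x_10 = 2.5833, f(x_10) = 44.537085, coefficient = 2
x_11 = 2.7917, f(x_11) = 60.737127, coefficient = 2
x_12 = 3.0000, f(x_12) = 81.000000, coefficient = 1

I ≈ (0.208333/2) × 470.231132 = 48.982410
Exact value: 48.593750
Error: 0.388660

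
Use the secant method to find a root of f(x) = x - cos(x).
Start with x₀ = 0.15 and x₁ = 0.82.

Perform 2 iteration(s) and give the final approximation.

f(x) = x - cos(x)
x₀ = 0.15, x₁ = 0.82

Secant formula: x_{n+1} = x_n - f(x_n)(x_n - x_{n-1})/(f(x_n) - f(x_{n-1}))

Iteration 1:
  f(0.150000) = -0.838771
  f(0.820000) = 0.137779
  x_2 = 0.820000 - 0.137779×(0.820000 - 0.150000)/(0.137779 - (-0.838771))
       = 0.725472
Iteration 2:
  f(0.820000) = 0.137779
  f(0.725472) = -0.022715
  x_3 = 0.725472 - (-0.022715)×(0.725472 - 0.820000)/(-0.022715 - 0.137779)
       = 0.738850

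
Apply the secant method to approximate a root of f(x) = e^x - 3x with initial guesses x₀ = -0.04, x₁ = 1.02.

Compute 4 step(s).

f(x) = e^x - 3x
x₀ = -0.04, x₁ = 1.02

Secant formula: x_{n+1} = x_n - f(x_n)(x_n - x_{n-1})/(f(x_n) - f(x_{n-1}))

Iteration 1:
  f(-0.040000) = 1.080789
  f(1.020000) = -0.286805
  x_2 = 1.020000 - (-0.286805)×(1.020000 - (-0.040000))/(-0.286805 - 1.080789)
       = 0.797702
Iteration 2:
  f(1.020000) = -0.286805
  f(0.797702) = -0.172673
  x_3 = 0.797702 - (-0.172673)×(0.797702 - 1.020000)/(-0.172673 - (-0.286805))
       = 0.461380
Iteration 3:
  f(0.797702) = -0.172673
  f(0.461380) = 0.202121
  x_4 = 0.461380 - 0.202121×(0.461380 - 0.797702)/(0.202121 - (-0.172673))
       = 0.642754
Iteration 4:
  f(0.461380) = 0.202121
  f(0.642754) = -0.026551
  x_5 = 0.642754 - (-0.026551)×(0.642754 - 0.461380)/(-0.026551 - 0.202121)
       = 0.621695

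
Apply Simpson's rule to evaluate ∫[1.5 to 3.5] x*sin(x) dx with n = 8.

f(x) = x*sin(x)
a = 1.5, b = 3.5, n = 8
h = (b - a)/n = 0.250000

Simpson's rule: (h/3)[f(x₀) + 4f(x₁) + 2f(x₂) + ... + f(xₙ)]

x_0 = 1.5000, f(x_0) = 1.496242, coefficient = 1
x_1 = 1.7500, f(x_1) = 1.721975, coefficient = 4
x_2 = 2.0000, f(x_2) = 1.818595, coefficient = 2
x_3 = 2.2500, f(x_3) = 1.750665, coefficient = 4
x_4 = 2.5000, f(x_4) = 1.496180, coefficient = 2
x_5 = 2.7500, f(x_5) = 1.049568, coefficient = 4
x_6 = 3.0000, f(x_6) = 0.423360, coefficient = 2
x_7 = 3.2500, f(x_7) = -0.351634, coefficient = 4
x_8 = 3.5000, f(x_8) = -1.227741, coefficient = 1

I ≈ (0.250000/3) × 24.427066 = 2.035589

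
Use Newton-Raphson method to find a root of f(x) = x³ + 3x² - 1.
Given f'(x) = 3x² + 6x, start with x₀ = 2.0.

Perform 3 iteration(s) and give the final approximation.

f(x) = x³ + 3x² - 1
f'(x) = 3x² + 6x
x₀ = 2.0

Newton-Raphson formula: x_{n+1} = x_n - f(x_n)/f'(x_n)

Iteration 1:
  f(2.000000) = 19.000000
  f'(2.000000) = 24.000000
  x_1 = 2.000000 - 19.000000/24.000000 = 1.208333
Iteration 2:
  f(1.208333) = 5.144459
  f'(1.208333) = 11.630208
  x_2 = 1.208333 - 5.144459/11.630208 = 0.765997
Iteration 3:
  f(0.765997) = 1.209707
  f'(0.765997) = 6.356241
  x_3 = 0.765997 - 1.209707/6.356241 = 0.575679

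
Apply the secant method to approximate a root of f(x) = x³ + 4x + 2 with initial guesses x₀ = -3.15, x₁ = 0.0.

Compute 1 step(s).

f(x) = x³ + 4x + 2
x₀ = -3.15, x₁ = 0.0

Secant formula: x_{n+1} = x_n - f(x_n)(x_n - x_{n-1})/(f(x_n) - f(x_{n-1}))

Iteration 1:
  f(-3.150000) = -41.855875
  f(0.000000) = 2.000000
  x_2 = 0.000000 - 2.000000×(0.000000 - (-3.150000))/(2.000000 - (-41.855875))
       = -0.143652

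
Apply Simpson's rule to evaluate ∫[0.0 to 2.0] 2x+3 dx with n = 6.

f(x) = 2x+3
a = 0.0, b = 2.0, n = 6
h = (b - a)/n = 0.333333

Simpson's rule: (h/3)[f(x₀) + 4f(x₁) + 2f(x₂) + ... + f(xₙ)]

x_0 = 0.0000, f(x_0) = 3.000000, coefficient = 1
x_1 = 0.3333, f(x_1) = 3.666667, coefficient = 4
x_2 = 0.6667, f(x_2) = 4.333333, coefficient = 2
x_3 = 1.0000, f(x_3) = 5.000000, coefficient = 4
x_4 = 1.3333, f(x_4) = 5.666667, coefficient = 2
x_5 = 1.6667, f(x_5) = 6.333333, coefficient = 4
x_6 = 2.0000, f(x_6) = 7.000000, coefficient = 1

I ≈ (0.333333/3) × 90.000000 = 10.000000
Exact value: 10.000000
Error: 0.000000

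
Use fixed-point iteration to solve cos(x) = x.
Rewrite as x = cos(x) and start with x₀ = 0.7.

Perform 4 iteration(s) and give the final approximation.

Equation: cos(x) = x
Fixed-point form: x = cos(x)
x₀ = 0.7

x_1 = g(0.700000) = 0.764842
x_2 = g(0.764842) = 0.721492
x_3 = g(0.721492) = 0.750821
x_4 = g(0.750821) = 0.731129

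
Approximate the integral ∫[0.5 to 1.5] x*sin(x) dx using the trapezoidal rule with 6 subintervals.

f(x) = x*sin(x)
a = 0.5, b = 1.5, n = 6
h = (b - a)/n = 0.166667

Trapezoidal rule: (h/2)[f(x₀) + 2f(x₁) + 2f(x₂) + ... + f(xₙ)]

x_0 = 0.5000, f(x_0) = 0.239713, coefficient = 1
x_1 = 0.6667, f(x_1) = 0.412247, coefficient = 2
x_2 = 0.8333, f(x_2) = 0.616814, coefficient = 2
x_3 = 1.0000, f(x_3) = 0.841471, coefficient = 2
x_4 = 1.1667, f(x_4) = 1.072686, coefficient = 2
x_5 = 1.3333, f(x_5) = 1.295917, coefficient = 2
x_6 = 1.5000, f(x_6) = 1.496242, coefficient = 1

I ≈ (0.166667/2) × 10.214224 = 0.851185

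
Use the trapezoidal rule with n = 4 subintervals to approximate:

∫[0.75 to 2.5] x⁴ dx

f(x) = x⁴
a = 0.75, b = 2.5, n = 4
h = (b - a)/n = 0.437500

Trapezoidal rule: (h/2)[f(x₀) + 2f(x₁) + 2f(x₂) + ... + f(xₙ)]

x_0 = 0.7500, f(x_0) = 0.316406, coefficient = 1
x_1 = 1.1875, f(x_1) = 1.988541, coefficient = 2
x_2 = 1.6250, f(x_2) = 6.972900, coefficient = 2
x_3 = 2.0625, f(x_3) = 18.095718, coefficient = 2
x_4 = 2.5000, f(x_4) = 39.062500, coefficient = 1

I ≈ (0.437500/2) × 93.493225 = 20.451643
Exact value: 19.483789
Error: 0.967854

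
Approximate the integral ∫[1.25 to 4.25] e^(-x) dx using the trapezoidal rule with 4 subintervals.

f(x) = e^(-x)
a = 1.25, b = 4.25, n = 4
h = (b - a)/n = 0.750000

Trapezoidal rule: (h/2)[f(x₀) + 2f(x₁) + 2f(x₂) + ... + f(xₙ)]

x_0 = 1.2500, f(x_0) = 0.286505, coefficient = 1
x_1 = 2.0000, f(x_1) = 0.135335, coefficient = 2
x_2 = 2.7500, f(x_2) = 0.063928, coefficient = 2
x_3 = 3.5000, f(x_3) = 0.030197, coefficient = 2
x_4 = 4.2500, f(x_4) = 0.014264, coefficient = 1

I ≈ (0.750000/2) × 0.759690 = 0.284884
Exact value: 0.272241
Error: 0.012643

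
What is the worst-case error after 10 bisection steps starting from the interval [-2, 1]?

Bisection error bound: |error| ≤ (b-a)/2^n
|error| ≤ (1 - (-2))/2^10 = 3/2^10
|error| ≤ 0.0029296875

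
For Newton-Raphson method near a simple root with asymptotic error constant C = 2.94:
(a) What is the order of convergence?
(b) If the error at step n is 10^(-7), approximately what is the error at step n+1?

(a) Newton-Raphson has quadratic (order 2) convergence near simple roots.
    This means |e_{n+1}| ≈ C|e_n|².

(b) With |e_n| = 10^(-7) and C = 2.94:
    |e_{n+1}| ≈ 2.94 × (10^(-7))² = 2.94 × 10^(-14)

(a) 2 (quadratic); (b) |e_{n+1}| ≈ 2.940e-14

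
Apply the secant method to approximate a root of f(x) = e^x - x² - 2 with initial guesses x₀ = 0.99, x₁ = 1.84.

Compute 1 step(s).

f(x) = e^x - x² - 2
x₀ = 0.99, x₁ = 1.84

Secant formula: x_{n+1} = x_n - f(x_n)(x_n - x_{n-1})/(f(x_n) - f(x_{n-1}))

Iteration 1:
  f(0.990000) = -0.288866
  f(1.840000) = 0.910938
  x_2 = 1.840000 - 0.910938×(1.840000 - 0.990000)/(0.910938 - (-0.288866))
       = 1.194647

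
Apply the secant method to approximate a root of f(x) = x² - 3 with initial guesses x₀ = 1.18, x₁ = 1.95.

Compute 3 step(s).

f(x) = x² - 3
x₀ = 1.18, x₁ = 1.95

Secant formula: x_{n+1} = x_n - f(x_n)(x_n - x_{n-1})/(f(x_n) - f(x_{n-1}))

Iteration 1:
  f(1.180000) = -1.607600
  f(1.950000) = 0.802500
  x_2 = 1.950000 - 0.802500×(1.950000 - 1.180000)/(0.802500 - (-1.607600))
       = 1.693610
Iteration 2:
  f(1.950000) = 0.802500
  f(1.693610) = -0.131684
  x_3 = 1.693610 - (-0.131684)×(1.693610 - 1.950000)/(-0.131684 - 0.802500)
       = 1.729751
Iteration 3:
  f(1.693610) = -0.131684
  f(1.729751) = -0.007960
  x_4 = 1.729751 - (-0.007960)×(1.729751 - 1.693610)/(-0.007960 - (-0.131684))
       = 1.732077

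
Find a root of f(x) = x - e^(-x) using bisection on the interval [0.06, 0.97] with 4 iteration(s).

f(x) = x - e^(-x)
Initial interval: [0.06, 0.97]

Iteration 1:
  c_1 = (0.060000 + 0.970000)/2 = 0.515000
  f(c_1) = f(0.515000) = -0.082501
  f(a) × f(c) ≥ 0, new interval: [0.515000, 0.970000]
Iteration 2:
  c_2 = (0.515000 + 0.970000)/2 = 0.742500
  f(c_2) = f(0.742500) = 0.266577
  f(a) × f(c) < 0, new interval: [0.515000, 0.742500]
Iteration 3:
  c_3 = (0.515000 + 0.742500)/2 = 0.628750
  f(c_3) = f(0.628750) = 0.095492
  f(a) × f(c) < 0, new interval: [0.515000, 0.628750]
Iteration 4:
  c_4 = (0.515000 + 0.628750)/2 = 0.571875
  f(c_4) = f(0.571875) = 0.007409
  f(a) × f(c) < 0, new interval: [0.515000, 0.571875]

After 4 iteration(s), the approximation is c_4 = 0.571875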